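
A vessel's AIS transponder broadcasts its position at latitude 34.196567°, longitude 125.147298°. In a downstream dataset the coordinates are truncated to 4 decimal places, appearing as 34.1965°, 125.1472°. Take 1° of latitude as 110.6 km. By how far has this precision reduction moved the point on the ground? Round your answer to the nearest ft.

The latitude changed by +0.000067° and the longitude by +0.000098°.
N–S: 0.000067° × 110600 m/° = 7.4102 m.
E–W at 34.1965°: 0.000098° × 110600 × cos 34.1965° = 0.000098 × 110600 × 0.8271 ≈ 8.96493 m.
Distance: √(7.4102² + 8.96493²) ≈ 11.631 m.
Converting: 11.631 m × 3.2808 ft/m ≈ 38.16 ft.

38 ft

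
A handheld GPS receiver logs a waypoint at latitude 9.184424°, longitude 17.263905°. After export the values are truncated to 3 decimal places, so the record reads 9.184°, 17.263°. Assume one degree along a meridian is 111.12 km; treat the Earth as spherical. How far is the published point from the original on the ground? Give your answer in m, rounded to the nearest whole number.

The latitude changed by +0.000424° and the longitude by +0.000905°.
N–S: 0.000424° × 111120 m/° = 47.1149 m.
E–W at 9.184°: 0.000905° × 111120 × cos 9.184° = 0.000905 × 111120 × 0.9872 ≈ 99.2745 m.
Distance: √(47.1149² + 99.2745²) ≈ 109.887 m.

110 m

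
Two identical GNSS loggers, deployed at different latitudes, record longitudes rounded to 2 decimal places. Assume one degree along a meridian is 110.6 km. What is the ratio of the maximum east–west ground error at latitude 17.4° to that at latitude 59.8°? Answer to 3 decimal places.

Rounding to 2 decimal places leaves the longitude within ±0.005° of the true value.
Error at 17.4° = 0.005° × 110600 × cos 17.4° ≈ 553 × 0.9542 = 527.69 m.
Error at 59.8° = 0.005° × 110600 × cos 59.8° ≈ 553 × 0.5030 = 278.17 m.
The ratio reduces to cos 17.4° / cos 59.8° = 0.9542/0.5030 ≈ 1.8970.

1.897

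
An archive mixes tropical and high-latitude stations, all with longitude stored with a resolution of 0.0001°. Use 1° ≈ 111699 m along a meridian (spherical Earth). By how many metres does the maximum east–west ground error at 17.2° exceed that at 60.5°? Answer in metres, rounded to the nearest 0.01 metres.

With a 0.0001° grid the true value lies within half a step, ±0.0001°/2 = ±5e-05°, of the stored one.
Error at 17.2° = 5e-05° × 111699 × cos 17.2° ≈ 5.585 × 0.9553 = 5.3352 m.
Error at 60.5° = 5e-05° × 111699 × cos 60.5° ≈ 5.585 × 0.4924 = 2.7502 m.
Difference: 5.3352 − 2.7502 = 2.585 m.

2.59 metres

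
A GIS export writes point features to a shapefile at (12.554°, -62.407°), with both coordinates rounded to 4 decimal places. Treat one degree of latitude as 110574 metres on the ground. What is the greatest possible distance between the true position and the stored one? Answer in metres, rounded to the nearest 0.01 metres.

7.73 metres

Rounding to 4 decimal places leaves each coordinate within ±5e-05° of the true value.
North–south component: 5e-05° × 110574 = 5.5287 m.
East–west component at 12.554°: 5e-05° × 110574 × cos 12.554° ≈ 5e-05 × 107930 ≈ 5.39652 m.
Worst case both components are at the extreme and orthogonal: √(5.5287² + 5.39652²) ≈ 7.72586 m.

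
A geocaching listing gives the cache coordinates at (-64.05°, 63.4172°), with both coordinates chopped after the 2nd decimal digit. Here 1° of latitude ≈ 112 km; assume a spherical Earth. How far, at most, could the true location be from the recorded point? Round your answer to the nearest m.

1223 m

Truncating at 2 decimal places can drop up to a full unit in the last place, so each coordinate may be off by as much as 0.01°.
N–S: 0.01° × 112000 m/° = 1120 m.
Longitude error → 0.01 × 112000 × cos 64.05° = 0.01 × 112000 × 0.4376 ≈ 490.097 m.
Combining orthogonally: (1120² + 490.097²)^½ ≈ 1222.54 m.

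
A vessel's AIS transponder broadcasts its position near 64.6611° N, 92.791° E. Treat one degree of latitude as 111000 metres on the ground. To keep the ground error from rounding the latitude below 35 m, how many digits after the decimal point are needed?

One degree of latitude covers 111000 m.
N decimal places → at most half a unit in the last place, 0.5 × 10⁻ᴺ° = 111000/2 × 10⁻ᴺ m.
Need 0.5 × 111000 × 10⁻ᴺ ≤ 35 → 10⁻ᴺ ≤ 6.306e-04, so N ≥ 3.20.
So 4 decimal places suffice (5.55 m); 3 would allow up to 55.5 m.

4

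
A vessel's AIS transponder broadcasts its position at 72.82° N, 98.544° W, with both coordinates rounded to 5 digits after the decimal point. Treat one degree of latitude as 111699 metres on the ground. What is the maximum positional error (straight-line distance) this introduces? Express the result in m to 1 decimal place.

Rounding to 5 decimal places leaves each coordinate within ±5e-06° of the true value.
North–south component: 5e-06° × 111699 = 0.558495 m.
E–W at 72.82°: 5e-06° × 111699 × cos 72.82° = 5e-06 × 111699 × 0.2954 ≈ 0.164965 m.
The two errors are perpendicular, so the maximum displacement is √(0.558495² + 0.164965²) ≈ 0.582349 m.

0.6 m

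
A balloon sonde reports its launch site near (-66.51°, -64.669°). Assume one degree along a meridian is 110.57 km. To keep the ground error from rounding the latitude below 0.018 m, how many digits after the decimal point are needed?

One degree of latitude covers 110570 m.
Rounding to N decimal places gives at most 0.5 × 10⁻ᴺ degrees of error, i.e. 0.5 × 10⁻ᴺ × 110570 m.
Need 0.5 × 110570 × 10⁻ᴺ ≤ 0.018 → 10⁻ᴺ ≤ 3.256e-07, so N ≥ 6.49.
At 6 places the error can reach 0.0553 m, but 7 places keeps it to 0.00553 m.

7 decimal places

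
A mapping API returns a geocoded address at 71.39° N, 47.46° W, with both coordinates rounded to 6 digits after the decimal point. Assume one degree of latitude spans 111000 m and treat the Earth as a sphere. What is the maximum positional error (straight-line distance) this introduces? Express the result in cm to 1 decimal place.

5.8 cm

Rounding to 6 decimal places leaves each coordinate within ±5e-07° of the true value.
North–south component: 5e-07° × 111000 = 0.0555 m.
E–W at 71.39°: 5e-07° × 111000 × cos 71.39° = 5e-07 × 111000 × 0.3191 ≈ 0.0177114 m.
The two errors are perpendicular, so the maximum displacement is √(0.0555² + 0.0177114²) ≈ 0.0582576 m.
That is 0.0582576 m = 5.8258 cm.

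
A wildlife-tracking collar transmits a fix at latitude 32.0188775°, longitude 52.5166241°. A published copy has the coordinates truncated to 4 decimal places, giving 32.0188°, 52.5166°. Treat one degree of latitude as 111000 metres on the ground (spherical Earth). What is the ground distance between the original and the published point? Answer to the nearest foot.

The latitude changed by +0.0000775° and the longitude by +0.0000241°.
N–S: 0.0000775° × 111000 m/° = 8.6025 m.
E–W at 32.0188°: 0.0000241° × 111000 × cos 32.0188° = 0.0000241 × 111000 × 0.8479 ≈ 2.26815 m.
Hypotenuse of the two orthogonal shifts: √(8.6025² + 2.26815²) = 8.89649 m.
Converting: 8.89649 m × 3.2808 ft/m ≈ 29.188 ft.

29 feet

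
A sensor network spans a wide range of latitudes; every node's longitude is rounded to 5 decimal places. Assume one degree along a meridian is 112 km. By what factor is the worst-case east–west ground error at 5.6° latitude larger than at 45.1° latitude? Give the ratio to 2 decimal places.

Rounding to 5 decimal places leaves the longitude within ±5e-06° of the true value.
At 5.6°: 5e-06° × 112000 × cos 5.6° = 5e-06 × 112000 × 0.9952 ≈ 0.55733 m.
Error at 45.1° = 5e-06° × 112000 × cos 45.1° ≈ 0.56 × 0.7059 = 0.39529 m.
The ratio reduces to cos 5.6° / cos 45.1° = 0.9952/0.7059 ≈ 1.4099.

1.41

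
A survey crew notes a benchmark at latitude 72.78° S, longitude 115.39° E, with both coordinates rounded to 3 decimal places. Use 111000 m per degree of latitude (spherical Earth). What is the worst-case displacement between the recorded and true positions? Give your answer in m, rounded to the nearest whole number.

Rounding to 3 decimal places leaves each coordinate within ±0.0005° of the true value.
Latitude error → 0.0005 × 111000 = 55.5 m along the meridian.
E–W at 72.78°: 0.0005° × 111000 × cos 72.78° = 0.0005 × 111000 × 0.2960 ≈ 16.4303 m.
Worst case both components are at the extreme and orthogonal: √(55.5² + 16.4303²) ≈ 57.881 m.

58 m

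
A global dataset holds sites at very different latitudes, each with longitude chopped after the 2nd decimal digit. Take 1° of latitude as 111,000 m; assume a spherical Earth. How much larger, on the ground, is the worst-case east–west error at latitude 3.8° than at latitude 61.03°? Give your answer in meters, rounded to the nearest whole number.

Truncating at 2 decimal places can drop up to a full unit in the last place, so the longitude may be off by as much as 0.01°.
At 3.8°: 0.01° × 111000 × cos 3.8° = 0.01 × 111000 × 0.9978 ≈ 1107.6 m.
Error at 61.03° = 0.01° × 111000 × cos 61.03° ≈ 1110 × 0.4844 = 537.63 m.
So the lower-latitude error exceeds the higher by 1107.6 − 537.63 = 569.93 m.

570 meters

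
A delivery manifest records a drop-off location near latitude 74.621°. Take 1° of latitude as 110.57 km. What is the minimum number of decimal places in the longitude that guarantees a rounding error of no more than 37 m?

At 74.621° one degree of longitude covers 110570 × cos 74.621° ≈ 110570 × 0.2652 ≈ 29323.5 m.
With N decimal places the half-ulp bound is 0.5·10⁻ᴺ°, or 0.5·10⁻ᴺ × 29323.5 m on the ground.
Need 0.5 × 29323.5 × 10⁻ᴺ ≤ 37 → 10⁻ᴺ ≤ 2.524e-03, so N ≥ 2.60.
So 3 decimal places suffice (14.7 m); 2 would allow up to 147 m.

3 decimal places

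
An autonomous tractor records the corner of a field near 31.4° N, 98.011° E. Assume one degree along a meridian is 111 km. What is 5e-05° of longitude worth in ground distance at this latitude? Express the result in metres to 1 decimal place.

4.7 metres

One degree of longitude here spans 111000 × cos 31.4° = 111000 × 0.8536 ≈ 94744.1 m; 5e-05° of that is 4.73721 m.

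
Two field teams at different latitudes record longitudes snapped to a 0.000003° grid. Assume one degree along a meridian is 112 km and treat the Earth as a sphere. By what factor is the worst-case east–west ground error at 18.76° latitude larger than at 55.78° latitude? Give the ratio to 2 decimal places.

With a 0.000003° grid the true value lies within half a step, ±0.000003°/2 = ±1.5e-06°, of the stored one.
Error at 18.76° = 1.5e-06° × 112000 × cos 18.76° ≈ 0.168 × 0.9469 = 0.15907 m.
At 55.78°: 1.5e-06° × 112000 × cos 55.78° = 1.5e-06 × 112000 × 0.5624 ≈ 0.094479 m.
The ratio reduces to cos 18.76° / cos 55.78° = 0.9469/0.5624 ≈ 1.6837.

1.68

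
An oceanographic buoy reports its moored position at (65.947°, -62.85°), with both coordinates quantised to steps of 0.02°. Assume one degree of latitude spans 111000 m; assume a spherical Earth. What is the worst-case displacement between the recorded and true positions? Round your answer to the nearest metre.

1199 metres

With a 0.02° grid the true value lies within half a step, ±0.02°/2 = ±0.01°, of the stored one.
N–S: 0.01° × 111000 m/° = 1110 m.
E–W at 65.947°: 0.01° × 111000 × cos 65.947° = 0.01 × 111000 × 0.4076 ≈ 452.415 m.
Combining orthogonally: (1110² + 452.415²)^½ ≈ 1198.66 m.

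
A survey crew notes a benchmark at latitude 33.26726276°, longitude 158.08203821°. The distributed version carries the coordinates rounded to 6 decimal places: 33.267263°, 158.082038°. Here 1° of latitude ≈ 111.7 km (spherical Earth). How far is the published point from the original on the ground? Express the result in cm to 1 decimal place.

The latitude changed by -0.00000024° and the longitude by +0.00000021°.
N–S: -0.00000024° × 111700 m/° = -0.026808 m.
E–W at 33.2673°: 0.00000021° × 111700 × cos 33.2673° = 0.00000021 × 111700 × 0.8361 ≈ 0.0196129 m.
Combined displacement = (0.026808² + 0.0196129²)^½ ≈ 0.0332165 m.
That is 0.0332165 m = 3.3216 cm.

3.3 cm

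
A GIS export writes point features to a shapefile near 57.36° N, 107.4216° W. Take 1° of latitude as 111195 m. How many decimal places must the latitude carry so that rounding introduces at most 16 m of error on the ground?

4

One degree of latitude covers 111195 m.
Rounding to N decimal places gives at most 0.5 × 10⁻ᴺ degrees of error, i.e. 0.5 × 10⁻ᴺ × 111195 m.
Need 0.5 × 111195 × 10⁻ᴺ ≤ 16 → 10⁻ᴺ ≤ 2.878e-04, so N ≥ 3.54.
At 3 places the error can reach 55.6 m, but 4 places keeps it to 5.56 m.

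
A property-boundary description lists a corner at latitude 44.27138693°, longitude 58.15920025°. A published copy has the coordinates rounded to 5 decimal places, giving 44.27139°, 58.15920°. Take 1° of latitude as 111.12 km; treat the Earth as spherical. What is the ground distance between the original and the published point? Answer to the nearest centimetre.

34 centimetres

The latitude changed by -0.00000307° and the longitude by +0.00000025°.
North–south shift: -0.00000307 × 111120 = -0.341138 m.
East–west at this latitude: 0.00000025° × 111120 × cos 44.2714° ≈ 0.00000025 × 79566.5 = 0.0198916 m.
Distance: √(0.341138² + 0.0198916²) ≈ 0.341718 m.
That is 0.341718 m = 34.172 cm.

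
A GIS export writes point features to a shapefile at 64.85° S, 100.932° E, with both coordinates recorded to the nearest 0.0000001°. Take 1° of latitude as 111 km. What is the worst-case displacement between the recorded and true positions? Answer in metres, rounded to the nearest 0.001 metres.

0.006 metres

Rounding to 7 decimal places leaves each coordinate within ±5e-08° of the true value.
Latitude error → 5e-08 × 111000 = 0.00555 m along the meridian.
E–W at 64.85°: 5e-08° × 111000 × cos 64.85° = 5e-08 × 111000 × 0.4250 ≈ 0.00235869 m.
Worst case both components are at the extreme and orthogonal: √(0.00555² + 0.00235869²) ≈ 0.00603042 m.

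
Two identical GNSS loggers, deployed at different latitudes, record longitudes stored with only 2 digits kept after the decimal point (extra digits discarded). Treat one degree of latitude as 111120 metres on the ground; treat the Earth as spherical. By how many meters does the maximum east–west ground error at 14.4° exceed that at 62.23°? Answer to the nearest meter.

559 meters

Truncating at 2 decimal places can drop up to a full unit in the last place, so the longitude may be off by as much as 0.01°.
Error at 14.4° = 0.01° × 111120 × cos 14.4° ≈ 1111.2 × 0.9686 = 1076.3 m.
At 62.23°: 0.01° × 111120 × cos 62.23° = 0.01 × 111120 × 0.4659 ≈ 517.73 m.
So the lower-latitude error exceeds the higher by 1076.3 − 517.73 = 558.56 m.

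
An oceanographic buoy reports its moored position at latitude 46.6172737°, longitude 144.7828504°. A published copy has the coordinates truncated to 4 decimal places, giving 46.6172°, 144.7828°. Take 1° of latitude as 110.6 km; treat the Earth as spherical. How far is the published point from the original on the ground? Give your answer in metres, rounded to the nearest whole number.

9 metres

The latitude changed by +0.0000737° and the longitude by +0.0000504°.
N–S: 0.0000737° × 110600 m/° = 8.15122 m.
East–west at this latitude: 0.0000504° × 110600 × cos 46.6172° ≈ 0.0000504 × 75967.8 = 3.82877 m.
Combined displacement = (8.15122² + 3.82877²)^½ ≈ 9.00566 m.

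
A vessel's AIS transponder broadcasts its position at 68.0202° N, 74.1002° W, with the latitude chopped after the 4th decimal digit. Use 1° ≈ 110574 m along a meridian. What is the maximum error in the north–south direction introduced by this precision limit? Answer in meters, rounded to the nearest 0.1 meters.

Truncating at 4 decimal places can drop up to a full unit in the last place, so the latitude may be off by as much as 0.0001°.
Along the meridian that is 0.0001° × 110574 m/° = 11.0574 m.

11.1 meters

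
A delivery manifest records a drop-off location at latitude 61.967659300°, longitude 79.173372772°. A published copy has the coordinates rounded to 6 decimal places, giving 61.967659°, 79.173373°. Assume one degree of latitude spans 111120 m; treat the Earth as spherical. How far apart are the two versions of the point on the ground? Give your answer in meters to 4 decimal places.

The latitude changed by +0.000000300° and the longitude by -0.000000228°.
North–south shift: 0.000000300 × 111120 = 0.033336 m.
E–W at 61.9677°: -0.000000228° × 111120 × cos 61.9677° = -0.000000228 × 111120 × 0.4700 ≈ -0.0119069 m.
Distance: √(0.033336² + 0.0119069²) ≈ 0.0353986 m.

0.0354 meters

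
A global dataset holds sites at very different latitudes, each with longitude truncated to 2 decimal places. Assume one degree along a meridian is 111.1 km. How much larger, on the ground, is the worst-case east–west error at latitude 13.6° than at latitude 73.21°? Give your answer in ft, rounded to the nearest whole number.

2490 ft

Truncating at 2 decimal places can drop up to a full unit in the last place, so the longitude may be off by as much as 0.01°.
At 13.6°: 0.01° × 111100 × cos 13.6° = 0.01 × 111100 × 0.9720 ≈ 1079.8 m.
At 73.21°: 0.01° × 111100 × cos 73.21° = 0.01 × 111100 × 0.2889 ≈ 320.93 m.
So the lower-latitude error exceeds the higher by 1079.8 − 320.93 = 758.92 m.
Converting: 758.92 m × 3.2808 ft/m ≈ 2489.9 ft.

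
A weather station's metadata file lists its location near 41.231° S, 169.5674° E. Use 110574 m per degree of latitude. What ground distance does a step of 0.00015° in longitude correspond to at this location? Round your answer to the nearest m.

At 41.231° a degree of longitude is 110574 × cos 41.231° ≈ 83158.1 m, so 0.00015° corresponds to 12.4737 m.

12 m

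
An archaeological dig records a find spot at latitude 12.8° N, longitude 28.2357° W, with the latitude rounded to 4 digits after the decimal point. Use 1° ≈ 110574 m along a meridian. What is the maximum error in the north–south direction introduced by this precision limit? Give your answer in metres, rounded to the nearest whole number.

6 metres

Rounding to 4 decimal places leaves the latitude within ±5e-05° of the true value.
So the N–S error is at most 5e-05 × 110574 = 5.5287 m.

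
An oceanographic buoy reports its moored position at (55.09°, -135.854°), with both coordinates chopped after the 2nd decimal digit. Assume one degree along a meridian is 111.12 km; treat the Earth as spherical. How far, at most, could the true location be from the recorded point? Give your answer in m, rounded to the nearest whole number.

Truncating at 2 decimal places can drop up to a full unit in the last place, so each coordinate may be off by as much as 0.01°.
North–south component: 0.01° × 111120 = 1111.2 m.
Longitude error → 0.01 × 111120 × cos 55.09° = 0.01 × 111120 × 0.5723 ≈ 635.928 m.
The two errors are perpendicular, so the maximum displacement is √(1111.2² + 635.928²) ≈ 1280.3 m.

1280 m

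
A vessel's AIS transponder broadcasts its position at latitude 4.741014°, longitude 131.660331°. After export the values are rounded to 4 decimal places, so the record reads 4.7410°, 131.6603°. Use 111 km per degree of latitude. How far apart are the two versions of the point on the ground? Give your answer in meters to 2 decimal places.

3.76 meters

Δlat = 4.741014 − 4.7410 = +0.000014°; Δlon = 131.660331 − 131.6603 = +0.000031°.
North–south shift: 0.000014 × 111000 = 1.554 m.
E–W at 4.741°: 0.000031° × 111000 × cos 4.741° = 0.000031 × 111000 × 0.9966 ≈ 3.42923 m.
Hypotenuse of the two orthogonal shifts: √(1.554² + 3.42923²) = 3.76491 m.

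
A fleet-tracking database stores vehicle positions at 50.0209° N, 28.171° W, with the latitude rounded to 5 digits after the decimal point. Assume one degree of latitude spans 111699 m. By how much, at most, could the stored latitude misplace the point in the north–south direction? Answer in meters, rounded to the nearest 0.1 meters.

0.6 meters

Rounding to 5 decimal places leaves the latitude within ±5e-06° of the true value.
North–south distance: 5e-06° × 111699 m/° = 0.558495 m.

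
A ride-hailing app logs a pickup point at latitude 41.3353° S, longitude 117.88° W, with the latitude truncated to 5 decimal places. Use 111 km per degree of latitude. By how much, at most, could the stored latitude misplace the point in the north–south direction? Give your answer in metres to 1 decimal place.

Truncating at 5 decimal places can drop up to a full unit in the last place, so the latitude may be off by as much as 1e-05°.
So the N–S error is at most 1e-05 × 111000 = 1.11 m.

1.1 metres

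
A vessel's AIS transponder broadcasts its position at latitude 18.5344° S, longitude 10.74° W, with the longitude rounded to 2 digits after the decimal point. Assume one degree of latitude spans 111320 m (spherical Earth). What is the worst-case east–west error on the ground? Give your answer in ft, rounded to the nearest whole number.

1731 ft

Rounding to 2 decimal places leaves the longitude within ±0.005° of the true value.
Parallels shrink by cos φ, so at 18.5344° a degree of longitude is 111320 × 0.9481 ≈ 105546 m.
So at most 0.005° × 105546 ≈ 527.731 m east–west.
Converting: 527.731 m × 3.2808 ft/m ≈ 1731.4 ft.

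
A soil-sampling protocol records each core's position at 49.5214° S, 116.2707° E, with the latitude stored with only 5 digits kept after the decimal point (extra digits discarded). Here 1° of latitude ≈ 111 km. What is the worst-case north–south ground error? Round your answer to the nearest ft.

4 ft

Truncating at 5 decimal places can drop up to a full unit in the last place, so the latitude may be off by as much as 1e-05°.
So the N–S error is at most 1e-05 × 111000 = 1.11 m.
Converting: 1.11 m × 3.2808 ft/m ≈ 3.6417 ft.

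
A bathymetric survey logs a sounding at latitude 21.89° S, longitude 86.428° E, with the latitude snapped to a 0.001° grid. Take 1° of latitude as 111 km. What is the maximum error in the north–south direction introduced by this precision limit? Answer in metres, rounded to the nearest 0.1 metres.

55.5 metres

With a 0.001° grid the true value lies within half a step, ±0.001°/2 = ±0.0005°, of the stored one.
North–south distance: 0.0005° × 111000 m/° = 55.5 m.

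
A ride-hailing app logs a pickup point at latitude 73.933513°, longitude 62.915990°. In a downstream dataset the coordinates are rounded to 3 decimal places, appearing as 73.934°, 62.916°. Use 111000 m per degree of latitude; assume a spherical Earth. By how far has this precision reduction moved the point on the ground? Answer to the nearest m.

54 m

Δlat = 73.933513 − 73.934 = -0.000487°; Δlon = 62.915990 − 62.916 = -0.000010°.
N–S: -0.000487° × 111000 m/° = -54.057 m.
East–west at this latitude: -0.000010° × 111000 × cos 73.934° ≈ -0.000010 × 30718.6 = -0.307186 m.
Hypotenuse of the two orthogonal shifts: √(54.057² + 0.307186²) = 54.0579 m.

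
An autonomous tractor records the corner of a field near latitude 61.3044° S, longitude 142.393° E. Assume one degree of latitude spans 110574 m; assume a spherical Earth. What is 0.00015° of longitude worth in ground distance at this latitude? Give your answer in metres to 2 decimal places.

0.00015° of longitude at 61.3044° is 0.00015 × 110574 × cos 61.3044° ≈ 0.00015 × 53092.8 = 7.96392 m.

7.96 metres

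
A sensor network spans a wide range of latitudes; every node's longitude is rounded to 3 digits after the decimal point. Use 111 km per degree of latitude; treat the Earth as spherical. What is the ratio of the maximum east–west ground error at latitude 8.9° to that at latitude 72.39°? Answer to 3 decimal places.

3.266

Rounding to 3 decimal places leaves the longitude within ±0.0005° of the true value.
Error at 8.9° = 0.0005° × 111000 × cos 8.9° ≈ 55.5 × 0.9880 = 54.832 m.
Error at 72.39° = 0.0005° × 111000 × cos 72.39° ≈ 55.5 × 0.3025 = 16.791 m.
The ratio reduces to cos 8.9° / cos 72.39° = 0.9880/0.3025 ≈ 3.2656.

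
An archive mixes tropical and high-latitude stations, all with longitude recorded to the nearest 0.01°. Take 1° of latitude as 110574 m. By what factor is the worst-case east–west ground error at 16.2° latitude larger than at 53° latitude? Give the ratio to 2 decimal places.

Rounding to 2 decimal places leaves the longitude within ±0.005° of the true value.
At 16.2°: 0.005° × 110574 × cos 16.2° = 0.005 × 110574 × 0.9603 ≈ 530.92 m.
At 53°: 0.005° × 110574 × cos 53° = 0.005 × 110574 × 0.6018 ≈ 332.73 m.
Ratio: 530.92 / 332.73 = cos 16.2° / cos 53° ≈ 1.5957.

1.60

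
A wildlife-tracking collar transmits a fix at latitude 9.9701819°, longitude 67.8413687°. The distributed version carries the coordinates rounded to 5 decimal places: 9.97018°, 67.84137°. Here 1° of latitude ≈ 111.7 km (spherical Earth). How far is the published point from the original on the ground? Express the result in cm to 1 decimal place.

25.6 cm

The latitude changed by +0.0000019° and the longitude by -0.0000013°.
North–south shift: 0.0000019 × 111700 = 0.21223 m.
E–W at 9.97018°: -0.0000013° × 111700 × cos 9.97018° = -0.0000013 × 111700 × 0.9849 ≈ -0.143017 m.
Combined displacement = (0.21223² + 0.143017²)^½ ≈ 0.255921 m.
That is 0.255921 m = 25.592 cm.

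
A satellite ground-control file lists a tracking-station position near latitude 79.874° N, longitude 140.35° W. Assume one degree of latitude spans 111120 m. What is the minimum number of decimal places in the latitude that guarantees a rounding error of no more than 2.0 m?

5 decimal places

One degree of latitude covers 111120 m.
N decimal places → at most half a unit in the last place, 0.5 × 10⁻ᴺ° = 111120/2 × 10⁻ᴺ m.
Setting 55560 × 10⁻ᴺ ≤ 2.0 gives 10ᴺ ≥ 2.778e+04, i.e. N ≥ 4.44.
So 5 decimal places suffice (0.556 m); 4 would allow up to 5.56 m.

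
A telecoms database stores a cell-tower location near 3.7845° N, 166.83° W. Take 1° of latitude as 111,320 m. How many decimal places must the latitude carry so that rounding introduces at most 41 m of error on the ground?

4 decimal places

One degree of latitude covers 111320 m.
Rounding to N decimal places gives at most 0.5 × 10⁻ᴺ degrees of error, i.e. 0.5 × 10⁻ᴺ × 111320 m.
Need 0.5 × 111320 × 10⁻ᴺ ≤ 41 → 10⁻ᴺ ≤ 7.366e-04, so N ≥ 3.13.
N = 3 would give 55.7 m (too coarse); N = 4 gives 5.57 m ≤ 41 m.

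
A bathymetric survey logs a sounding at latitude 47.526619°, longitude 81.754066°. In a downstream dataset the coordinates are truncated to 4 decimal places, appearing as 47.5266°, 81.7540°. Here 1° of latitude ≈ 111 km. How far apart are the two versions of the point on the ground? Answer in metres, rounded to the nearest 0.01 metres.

Δlat = 47.526619 − 47.5266 = +0.000019°; Δlon = 81.754066 − 81.7540 = +0.000066°.
N–S: 0.000019° × 111000 m/° = 2.109 m.
E–W at 47.5266°: 0.000066° × 111000 × cos 47.5266° = 0.000066 × 111000 × 0.6752 ≈ 4.94687 m.
Distance: √(2.109² + 4.94687²) ≈ 5.37767 m.

5.38 metres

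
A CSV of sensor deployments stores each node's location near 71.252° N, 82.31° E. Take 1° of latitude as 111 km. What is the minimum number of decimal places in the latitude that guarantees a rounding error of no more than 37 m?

One degree of latitude covers 111000 m.
With N decimal places the half-ulp bound is 0.5·10⁻ᴺ°, or 0.5·10⁻ᴺ × 111000 m on the ground.
Setting 55500 × 10⁻ᴺ ≤ 37 gives 10ᴺ ≥ 1500, i.e. N ≥ 3.18.
At 3 places the error can reach 55.5 m, but 4 places keeps it to 5.55 m.

4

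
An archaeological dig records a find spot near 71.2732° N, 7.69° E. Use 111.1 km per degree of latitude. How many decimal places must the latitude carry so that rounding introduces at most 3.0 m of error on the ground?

One degree of latitude covers 111100 m.
N decimal places → at most half a unit in the last place, 0.5 × 10⁻ᴺ° = 111100/2 × 10⁻ᴺ m.
Setting 55550 × 10⁻ᴺ ≤ 3.0 gives 10ᴺ ≥ 1.852e+04, i.e. N ≥ 4.27.
So 5 decimal places suffice (0.555 m); 4 would allow up to 5.56 m.

5 decimal places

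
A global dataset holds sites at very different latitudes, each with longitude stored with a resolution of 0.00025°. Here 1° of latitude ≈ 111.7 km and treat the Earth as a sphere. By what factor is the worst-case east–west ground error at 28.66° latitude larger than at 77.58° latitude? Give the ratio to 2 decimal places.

4.08

With a 0.00025° grid the true value lies within half a step, ±0.00025°/2 = ±0.000125°, of the stored one.
Error at 28.66° = 0.000125° × 111700 × cos 28.66° ≈ 13.963 × 0.8775 = 12.252 m.
Error at 77.58° = 0.000125° × 111700 × cos 77.58° ≈ 13.963 × 0.2151 = 3.003 m.
The ratio reduces to cos 28.66° / cos 77.58° = 0.8775/0.2151 ≈ 4.0799.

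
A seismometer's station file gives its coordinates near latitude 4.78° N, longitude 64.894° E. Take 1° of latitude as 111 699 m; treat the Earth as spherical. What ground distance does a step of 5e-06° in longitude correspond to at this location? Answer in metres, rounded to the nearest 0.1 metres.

0.6 metres

One degree of longitude here spans 111699 × cos 4.78° = 111699 × 0.9965 ≈ 111311 m; 5e-06° of that is 0.556553 m.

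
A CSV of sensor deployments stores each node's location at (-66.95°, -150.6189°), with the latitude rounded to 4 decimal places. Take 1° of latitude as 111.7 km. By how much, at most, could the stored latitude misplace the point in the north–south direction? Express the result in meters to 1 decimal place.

5.6 meters

Rounding to 4 decimal places leaves the latitude within ±5e-05° of the true value.
Along the meridian that is 5e-05° × 111700 m/° = 5.585 m.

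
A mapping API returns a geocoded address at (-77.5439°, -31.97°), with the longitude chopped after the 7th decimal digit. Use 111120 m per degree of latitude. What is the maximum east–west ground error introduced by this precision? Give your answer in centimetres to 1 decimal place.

0.2 centimetres

Truncating at 7 decimal places can drop up to a full unit in the last place, so the longitude may be off by as much as 1e-07°.
Parallels shrink by cos φ, so at 77.5439° a degree of longitude is 111120 × 0.2157 ≈ 23967.6 m.
East–west error: 1e-07° × 23967.6 m/° ≈ 0.00239676 m.
That is 0.00239676 m = 0.23968 cm.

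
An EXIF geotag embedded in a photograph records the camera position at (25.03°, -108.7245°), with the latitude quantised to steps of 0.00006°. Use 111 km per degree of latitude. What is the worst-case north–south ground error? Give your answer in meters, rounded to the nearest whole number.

With a 0.00006° grid the true value lies within half a step, ±0.00006°/2 = ±3e-05°, of the stored one.
North–south distance: 3e-05° × 111000 m/° = 3.33 m.

3 meters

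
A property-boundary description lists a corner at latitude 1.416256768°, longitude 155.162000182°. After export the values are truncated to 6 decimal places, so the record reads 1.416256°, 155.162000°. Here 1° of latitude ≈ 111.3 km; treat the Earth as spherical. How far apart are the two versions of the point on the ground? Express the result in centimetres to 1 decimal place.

The latitude changed by +0.000000768° and the longitude by +0.000000182°.
N–S: 0.000000768° × 111300 m/° = 0.0854784 m.
East–west at this latitude: 0.000000182° × 111300 × cos 1.41626° ≈ 0.000000182 × 111266 = 0.0202504 m.
Distance: √(0.0854784² + 0.0202504²) ≈ 0.0878444 m.
That is 0.0878444 m = 8.7844 cm.

8.8 centimetres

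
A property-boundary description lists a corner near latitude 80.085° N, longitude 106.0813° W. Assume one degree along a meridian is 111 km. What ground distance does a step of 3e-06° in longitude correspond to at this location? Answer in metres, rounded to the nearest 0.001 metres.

3e-06° of longitude at 80.085° is 3e-06 × 111000 × cos 80.085° ≈ 3e-06 × 19112.8 = 0.0573383 m.

0.057 metres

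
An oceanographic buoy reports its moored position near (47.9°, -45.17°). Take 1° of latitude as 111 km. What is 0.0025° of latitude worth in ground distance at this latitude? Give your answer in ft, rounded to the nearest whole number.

0.0025° × 111000 m/° = 277.5 m.
Converting: 277.5 m × 3.2808 ft/m ≈ 910.43 ft.

910 ft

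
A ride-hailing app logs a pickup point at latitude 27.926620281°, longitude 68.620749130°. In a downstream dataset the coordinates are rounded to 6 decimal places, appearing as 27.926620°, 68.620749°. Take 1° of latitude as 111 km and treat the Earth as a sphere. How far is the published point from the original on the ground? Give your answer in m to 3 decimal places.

Δlat = 27.926620281 − 27.926620 = +0.000000281°; Δlon = 68.620749130 − 68.620749 = +0.000000130°.
North–south shift: 0.000000281 × 111000 = 0.031191 m.
E–W at 27.9266°: 0.000000130° × 111000 × cos 27.9266° = 0.000000130 × 111000 × 0.8835 ≈ 0.0127496 m.
Hypotenuse of the two orthogonal shifts: √(0.031191² + 0.0127496²) = 0.0336962 m.

0.034 m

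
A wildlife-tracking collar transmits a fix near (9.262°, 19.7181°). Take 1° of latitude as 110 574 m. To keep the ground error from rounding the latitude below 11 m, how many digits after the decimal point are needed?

4 decimal places

One degree of latitude covers 110574 m.
With N decimal places the half-ulp bound is 0.5·10⁻ᴺ°, or 0.5·10⁻ᴺ × 110574 m on the ground.
Setting 55287 × 10⁻ᴺ ≤ 11 gives 10ᴺ ≥ 5026, i.e. N ≥ 3.70.
At 3 places the error can reach 55.3 m, but 4 places keeps it to 5.53 m.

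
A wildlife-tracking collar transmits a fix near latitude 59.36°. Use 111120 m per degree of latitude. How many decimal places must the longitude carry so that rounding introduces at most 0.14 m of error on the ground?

At 59.36° one degree of longitude covers 111120 × cos 59.36° ≈ 111120 × 0.5096 ≈ 56631.4 m.
Rounding to N decimal places gives at most 0.5 × 10⁻ᴺ degrees of error, i.e. 0.5 × 10⁻ᴺ × 56631.4 m.
Need 0.5 × 56631.4 × 10⁻ᴺ ≤ 0.14 → 10⁻ᴺ ≤ 4.944e-06, so N ≥ 5.31.
So 6 decimal places suffice (0.0283 m); 5 would allow up to 0.283 m.

6 decimal places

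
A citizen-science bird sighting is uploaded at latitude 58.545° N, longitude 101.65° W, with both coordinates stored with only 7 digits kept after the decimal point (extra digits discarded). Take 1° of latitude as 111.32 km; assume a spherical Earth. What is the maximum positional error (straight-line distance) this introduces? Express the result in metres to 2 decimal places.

0.01 metres

Truncating at 7 decimal places can drop up to a full unit in the last place, so each coordinate may be off by as much as 1e-07°.
Latitude error → 1e-07 × 111320 = 0.011132 m along the meridian.
Longitude error → 1e-07 × 111320 × cos 58.545° = 1e-07 × 111320 × 0.5218 ≈ 0.005809 m.
Combining orthogonally: (0.011132² + 0.005809²)^½ ≈ 0.0125565 m.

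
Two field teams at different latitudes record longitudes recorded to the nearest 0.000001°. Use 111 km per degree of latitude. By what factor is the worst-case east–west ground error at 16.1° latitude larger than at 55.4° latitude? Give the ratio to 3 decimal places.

1.692

Rounding to 6 decimal places leaves the longitude within ±5e-07° of the true value.
At 16.1°: 5e-07° × 111000 × cos 16.1° = 5e-07 × 111000 × 0.9608 ≈ 0.053323 m.
At 55.4°: 5e-07° × 111000 × cos 55.4° = 5e-07 × 111000 × 0.5678 ≈ 0.031515 m.
Ratio: 0.053323 / 0.031515 = cos 16.1° / cos 55.4° ≈ 1.6920.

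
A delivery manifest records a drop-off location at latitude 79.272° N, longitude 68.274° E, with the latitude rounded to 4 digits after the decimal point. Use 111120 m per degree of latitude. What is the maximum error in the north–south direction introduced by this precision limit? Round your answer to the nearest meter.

6 meters

Rounding to 4 decimal places leaves the latitude within ±5e-05° of the true value.
North–south distance: 5e-05° × 111120 m/° = 5.556 m.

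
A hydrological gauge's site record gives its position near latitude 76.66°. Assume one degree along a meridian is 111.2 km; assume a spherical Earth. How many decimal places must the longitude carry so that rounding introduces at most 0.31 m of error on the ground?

5 decimal places

At 76.66° one degree of longitude covers 111200 × cos 76.66° ≈ 111200 × 0.2307 ≈ 25657.1 m.
Rounding to N decimal places gives at most 0.5 × 10⁻ᴺ degrees of error, i.e. 0.5 × 10⁻ᴺ × 25657.1 m.
Setting 12828.5 × 10⁻ᴺ ≤ 0.31 gives 10ᴺ ≥ 4.138e+04, i.e. N ≥ 4.62.
N = 4 would give 1.28 m (too coarse); N = 5 gives 0.128 m ≤ 0.31 m.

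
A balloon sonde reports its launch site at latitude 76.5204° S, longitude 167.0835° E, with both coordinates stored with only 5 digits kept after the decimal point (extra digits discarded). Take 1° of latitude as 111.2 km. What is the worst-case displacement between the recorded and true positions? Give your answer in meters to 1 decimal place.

Truncating at 5 decimal places can drop up to a full unit in the last place, so each coordinate may be off by as much as 1e-05°.
N–S: 1e-05° × 111200 m/° = 1.112 m.
East–west component at 76.5204°: 1e-05° × 111200 × cos 76.5204° ≈ 1e-05 × 25920.6 ≈ 0.259206 m.
Combining orthogonally: (1.112² + 0.259206²)^½ ≈ 1.14181 m.

1.1 meters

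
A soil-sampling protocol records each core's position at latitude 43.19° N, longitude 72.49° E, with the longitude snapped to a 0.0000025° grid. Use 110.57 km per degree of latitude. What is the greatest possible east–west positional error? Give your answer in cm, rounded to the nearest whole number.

With a 0.0000025° grid the true value lies within half a step, ±0.0000025°/2 = ±1.25e-06°, of the stored one.
At latitude 43.19° a degree of longitude spans 110570 m × cos 43.19° = 110570 × 0.7291 ≈ 80615.3 m.
Maximum E–W displacement: 1.25e-06 × 80615.3 = 0.100769 m.
That is 0.100769 m = 10.077 cm.

10 cm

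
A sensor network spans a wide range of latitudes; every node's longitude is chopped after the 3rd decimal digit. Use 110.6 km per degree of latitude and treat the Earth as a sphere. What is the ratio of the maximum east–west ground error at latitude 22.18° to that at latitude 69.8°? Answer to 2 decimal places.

2.68

Truncating at 3 decimal places can drop up to a full unit in the last place, so the longitude may be off by as much as 0.001°.
Error at 22.18° = 0.001° × 110600 × cos 22.18° ≈ 110.6 × 0.9260 = 102.42 m.
At 69.8°: 0.001° × 110600 × cos 69.8° = 0.001 × 110600 × 0.3453 ≈ 38.19 m.
The ratio reduces to cos 22.18° / cos 69.8° = 0.9260/0.3453 ≈ 2.6817.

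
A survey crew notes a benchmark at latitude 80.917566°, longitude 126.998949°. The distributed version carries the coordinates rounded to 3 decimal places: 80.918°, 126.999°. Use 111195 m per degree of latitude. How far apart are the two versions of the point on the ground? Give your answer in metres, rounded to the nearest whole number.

Δlat = 80.917566 − 80.918 = -0.000434°; Δlon = 126.998949 − 126.999 = -0.000051°.
N–S: -0.000434° × 111195 m/° = -48.2586 m.
E–W at 80.918°: -0.000051° × 111195 × cos 80.918° = -0.000051 × 111195 × 0.1578 ≈ -0.895146 m.
Combined displacement = (48.2586² + 0.895146²)^½ ≈ 48.2669 m.

48 metres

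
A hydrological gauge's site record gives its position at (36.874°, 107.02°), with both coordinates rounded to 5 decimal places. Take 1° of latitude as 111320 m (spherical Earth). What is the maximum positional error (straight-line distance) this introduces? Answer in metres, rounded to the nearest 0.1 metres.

Rounding to 5 decimal places leaves each coordinate within ±5e-06° of the true value.
Latitude error → 5e-06 × 111320 = 0.5566 m along the meridian.
East–west component at 36.874°: 5e-06° × 111320 × cos 36.874° ≈ 5e-06 × 89051.2 ≈ 0.445256 m.
Worst case both components are at the extreme and orthogonal: √(0.5566² + 0.445256²) ≈ 0.712781 m.

0.7 metres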